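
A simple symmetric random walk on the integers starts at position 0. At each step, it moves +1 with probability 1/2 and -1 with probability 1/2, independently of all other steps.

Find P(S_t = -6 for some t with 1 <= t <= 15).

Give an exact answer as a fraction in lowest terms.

Answer: 1941/16384

Derivation:
Count via complement. Let g(t,s) = #length-t paths at position s with S_1..S_t all ≠ -6.
g(t,s) = g(t-1,s-1) + g(t-1,s+1) for s ≠ -6; g(t,-6) = 0.
t=0: g(0,0)=1
t=1: g(1,-1)=1 g(1,1)=1
t=2: g(2,-2)=1 g(2,0)=2 g(2,2)=1
t=3: g(3,-3)=1 g(3,-1)=3 g(3,1)=3 g(3,3)=1
t=4: g(4,-4)=1 g(4,-2)=4 g(4,0)=6 g(4,2)=4 g(4,4)=1
t=5: g(5,-5)=1 g(5,-3)=5 g(5,-1)=10 g(5,1)=10 g(5,3)=5 g(5,5)=1
t=6: g(6,-4)=6 g(6,-2)=15 g(6,0)=20 g(6,2)=15 g(6,4)=6 g(6,6)=1
t=7: g(7,-5)=6 g(7,-3)=21 g(7,-1)=35 g(7,1)=35 g(7,3)=21 g(7,5)=7 g(7,7)=1
t=8: g(8,-4)=27 g(8,-2)=56 g(8,0)=70 g(8,2)=56 g(8,4)=28 g(8,6)=8 g(8,8)=1
t=9: g(9,-5)=27 g(9,-3)=83 g(9,-1)=126 g(9,1)=126 g(9,3)=84 g(9,5)=36 g(9,7)=9 g(9,9)=1
t=10: g(10,-4)=110 g(10,-2)=209 g(10,0)=252 g(10,2)=210 g(10,4)=120 g(10,6)=45 g(10,8)=10 g(10,10)=1
t=11: g(11,-5)=110 g(11,-3)=319 g(11,-1)=461 g(11,1)=462 g(11,3)=330 g(11,5)=165 g(11,7)=55 g(11,9)=11 g(11,11)=1
t=12: g(12,-4)=429 g(12,-2)=780 g(12,0)=923 g(12,2)=792 g(12,4)=495 g(12,6)=220 g(12,8)=66 g(12,10)=12 g(12,12)=1
t=13: g(13,-5)=429 g(13,-3)=1209 g(13,-1)=1703 g(13,1)=1715 g(13,3)=1287 g(13,5)=715 g(13,7)=286 g(13,9)=78 g(13,11)=13 g(13,13)=1
t=14: g(14,-4)=1638 g(14,-2)=2912 g(14,0)=3418 g(14,2)=3002 g(14,4)=2002 g(14,6)=1001 g(14,8)=364 g(14,10)=91 g(14,12)=14 g(14,14)=1
t=15: g(15,-5)=1638 g(15,-3)=4550 g(15,-1)=6330 g(15,1)=6420 g(15,3)=5004 g(15,5)=3003 g(15,7)=1365 g(15,9)=455 g(15,11)=105 g(15,13)=15 g(15,15)=1
Paths never hitting -6: Σ_s g(15,s) = 28886
Paths hitting -6: 2^15 - 28886 = 3882
P = 3882/32768 = 1941/16384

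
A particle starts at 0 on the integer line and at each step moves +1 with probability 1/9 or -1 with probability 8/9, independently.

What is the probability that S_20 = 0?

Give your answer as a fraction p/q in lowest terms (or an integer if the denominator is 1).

To be at 0 after 20 steps: need exactly 10 steps of +1 and 10 of -1.
Number of such sequences: C(20,10) = 184756
Each has probability (1/9)^10 · (8/9)^10 = 1073741824/12157665459056928801
P = 184756 · 1073741824/12157665459056928801 = 198380244434944/12157665459056928801

Answer: 198380244434944/12157665459056928801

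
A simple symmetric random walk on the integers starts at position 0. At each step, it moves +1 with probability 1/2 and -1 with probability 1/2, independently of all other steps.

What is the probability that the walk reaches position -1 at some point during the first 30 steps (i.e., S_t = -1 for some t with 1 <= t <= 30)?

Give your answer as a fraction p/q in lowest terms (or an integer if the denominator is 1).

Count via complement. Let g(t,s) = #length-t paths at position s with S_1..S_t all ≠ -1.
g(t,s) = g(t-1,s-1) + g(t-1,s+1) for s ≠ -1; g(t,-1) = 0.
t=0: g(0,0)=1
t=1: g(1,1)=1
t=2: g(2,0)=1 g(2,2)=1
t=3: g(3,1)=2 g(3,3)=1
t=4: g(4,0)=2 g(4,2)=3 g(4,4)=1
t=5: g(5,1)=5 g(5,3)=4 g(5,5)=1
t=6: g(6,0)=5 g(6,2)=9 g(6,4)=5 g(6,6)=1
t=7: g(7,1)=14 g(7,3)=14 g(7,5)=6 g(7,7)=1
t=8: g(8,0)=14 g(8,2)=28 g(8,4)=20 g(8,6)=7 g(8,8)=1
t=9: g(9,1)=42 g(9,3)=48 g(9,5)=27 g(9,7)=8 g(9,9)=1
t=10: g(10,0)=42 g(10,2)=90 g(10,4)=75 g(10,6)=35 g(10,8)=9 g(10,10)=1
t=11: g(11,1)=132 g(11,3)=165 g(11,5)=110 g(11,7)=44 g(11,9)=10 g(11,11)=1
t=12: g(12,0)=132 g(12,2)=297 g(12,4)=275 g(12,6)=154 g(12,8)=54 g(12,10)=11 g(12,12)=1
t=13: g(13,1)=429 g(13,3)=572 g(13,5)=429 g(13,7)=208 g(13,9)=65 g(13,11)=12 g(13,13)=1
t=14: g(14,0)=429 g(14,2)=1001 g(14,4)=1001 g(14,6)=637 g(14,8)=273 g(14,10)=77 g(14,12)=13 g(14,14)=1
t=15: g(15,1)=1430 g(15,3)=2002 g(15,5)=1638 g(15,7)=910 g(15,9)=350 g(15,11)=90 g(15,13)=14 g(15,15)=1
t=16: g(16,0)=1430 g(16,2)=3432 g(16,4)=3640 g(16,6)=2548 g(16,8)=1260 g(16,10)=440 g(16,12)=104 g(16,14)=15 g(16,16)=1
t=17: g(17,1)=4862 g(17,3)=7072 g(17,5)=6188 g(17,7)=3808 g(17,9)=1700 g(17,11)=544 g(17,13)=119 g(17,15)=16 g(17,17)=1
t=18: g(18,0)=4862 g(18,2)=11934 g(18,4)=13260 g(18,6)=9996 g(18,8)=5508 g(18,10)=2244 g(18,12)=663 g(18,14)=135 g(18,16)=17 g(18,18)=1
t=19: g(19,1)=16796 g(19,3)=25194 g(19,5)=23256 g(19,7)=15504 g(19,9)=7752 g(19,11)=2907 g(19,13)=798 g(19,15)=152 g(19,17)=18 g(19,19)=1
t=20: g(20,0)=16796 g(20,2)=41990 g(20,4)=48450 g(20,6)=38760 g(20,8)=23256 g(20,10)=10659 g(20,12)=3705 g(20,14)=950 g(20,16)=170 g(20,18)=19 g(20,20)=1
t=21: g(21,1)=58786 g(21,3)=90440 g(21,5)=87210 g(21,7)=62016 g(21,9)=33915 g(21,11)=14364 g(21,13)=4655 g(21,15)=1120 g(21,17)=189 g(21,19)=20 g(21,21)=1
t=22: g(22,0)=58786 g(22,2)=149226 g(22,4)=177650 g(22,6)=149226 g(22,8)=95931 g(22,10)=48279 g(22,12)=19019 g(22,14)=5775 g(22,16)=1309 g(22,18)=209 g(22,20)=21 g(22,22)=1
t=23: g(23,1)=208012 g(23,3)=326876 g(23,5)=326876 g(23,7)=245157 g(23,9)=144210 g(23,11)=67298 g(23,13)=24794 g(23,15)=7084 g(23,17)=1518 g(23,19)=230 g(23,21)=22 g(23,23)=1
t=24: g(24,0)=208012 g(24,2)=534888 g(24,4)=653752 g(24,6)=572033 g(24,8)=389367 g(24,10)=211508 g(24,12)=92092 g(24,14)=31878 g(24,16)=8602 g(24,18)=1748 g(24,20)=252 g(24,22)=23 g(24,24)=1
t=25: g(25,1)=742900 g(25,3)=1188640 g(25,5)=1225785 g(25,7)=961400 g(25,9)=600875 g(25,11)=303600 g(25,13)=123970 g(25,15)=40480 g(25,17)=10350 g(25,19)=2000 g(25,21)=275 g(25,23)=24 g(25,25)=1
t=26: g(26,0)=742900 g(26,2)=1931540 g(26,4)=2414425 g(26,6)=2187185 g(26,8)=1562275 g(26,10)=904475 g(26,12)=427570 g(26,14)=164450 g(26,16)=50830 g(26,18)=12350 g(26,20)=2275 g(26,22)=299 g(26,24)=25 g(26,26)=1
t=27: g(27,1)=2674440 g(27,3)=4345965 g(27,5)=4601610 g(27,7)=3749460 g(27,9)=2466750 g(27,11)=1332045 g(27,13)=592020 g(27,15)=215280 g(27,17)=63180 g(27,19)=14625 g(27,21)=2574 g(27,23)=324 g(27,25)=26 g(27,27)=1
t=28: g(28,0)=2674440 g(28,2)=7020405 g(28,4)=8947575 g(28,6)=8351070 g(28,8)=6216210 g(28,10)=3798795 g(28,12)=1924065 g(28,14)=807300 g(28,16)=278460 g(28,18)=77805 g(28,20)=17199 g(28,22)=2898 g(28,24)=350 g(28,26)=27 g(28,28)=1
t=29: g(29,1)=9694845 g(29,3)=15967980 g(29,5)=17298645 g(29,7)=14567280 g(29,9)=10015005 g(29,11)=5722860 g(29,13)=2731365 g(29,15)=1085760 g(29,17)=356265 g(29,19)=95004 g(29,21)=20097 g(29,23)=3248 g(29,25)=377 g(29,27)=28 g(29,29)=1
t=30: g(30,0)=9694845 g(30,2)=25662825 g(30,4)=33266625 g(30,6)=31865925 g(30,8)=24582285 g(30,10)=15737865 g(30,12)=8454225 g(30,14)=3817125 g(30,16)=1442025 g(30,18)=451269 g(30,20)=115101 g(30,22)=23345 g(30,24)=3625 g(30,26)=405 g(30,28)=29 g(30,30)=1
Paths never hitting -1: Σ_s g(30,s) = 155117520
Paths hitting -1: 2^30 - 155117520 = 918624304
P = 918624304/1073741824 = 57414019/67108864

Answer: 57414019/67108864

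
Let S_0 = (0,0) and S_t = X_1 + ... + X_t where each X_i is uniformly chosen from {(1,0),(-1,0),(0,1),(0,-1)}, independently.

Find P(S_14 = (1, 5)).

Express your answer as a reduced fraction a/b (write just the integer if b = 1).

Let h be the number of horizontal steps (so 14-h are vertical). To end at (1,5) need (h+1)/2 right-steps and ((14-h)+5)/2 up-steps.
Sum over h with 1 ≤ h ≤ 9, h ≡ 1 (mod 2), 14-h ≡ 1 (mod 2):
h=1: C(14,1)·C(1,1)·C(13,9) = 14·1·715 = 10010
h=3: C(14,3)·C(3,2)·C(11,8) = 364·3·165 = 180180
h=5: C(14,5)·C(5,3)·C(9,7) = 2002·10·36 = 720720
h=7: C(14,7)·C(7,4)·C(7,6) = 3432·35·7 = 840840
h=9: C(14,9)·C(9,5)·C(5,5) = 2002·126·1 = 252252
Total favorable: 2004002
Total paths: 4^14 = 268435456
P = 2004002/268435456 = 1002001/134217728

Answer: 1002001/134217728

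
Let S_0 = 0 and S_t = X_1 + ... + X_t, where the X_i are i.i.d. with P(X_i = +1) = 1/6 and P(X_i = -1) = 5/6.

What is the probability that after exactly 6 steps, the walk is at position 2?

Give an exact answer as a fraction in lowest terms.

To reach position 2 after 6 steps: need 4 steps of +1 and 2 steps of -1.
Number of such sequences: C(6,4) = 15
Each has probability (1/6)^4 · (5/6)^2 = 25/46656
P = 15 · 25/46656 = 125/15552

Answer: 125/15552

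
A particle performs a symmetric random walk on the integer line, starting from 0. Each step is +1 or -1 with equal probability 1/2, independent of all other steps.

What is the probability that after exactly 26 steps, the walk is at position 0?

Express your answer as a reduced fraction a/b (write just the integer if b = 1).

Answer: 1300075/8388608

Derivation:
To return to 0 after 26 steps: need exactly 13 steps of +1 and 13 of -1.
Favorable paths: C(26,13) = 10400600
Total paths: 2^26 = 67108864
P = 10400600/67108864 = 1300075/8388608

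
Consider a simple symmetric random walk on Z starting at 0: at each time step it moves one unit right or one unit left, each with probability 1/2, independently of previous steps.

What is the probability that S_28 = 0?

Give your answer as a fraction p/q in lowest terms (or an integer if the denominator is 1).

Answer: 5014575/33554432

Derivation:
To return to 0 after 28 steps: need exactly 14 steps of +1 and 14 of -1.
Favorable paths: C(28,14) = 40116600
Total paths: 2^28 = 268435456
P = 40116600/268435456 = 5014575/33554432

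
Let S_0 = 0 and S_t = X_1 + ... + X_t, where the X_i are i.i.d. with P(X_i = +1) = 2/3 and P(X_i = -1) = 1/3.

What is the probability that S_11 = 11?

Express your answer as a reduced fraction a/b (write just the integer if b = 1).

Answer: 2048/177147

Derivation:
To reach position 11 after 11 steps: need 11 steps of +1 and 0 steps of -1.
Number of such sequences: C(11,11) = 1
Each has probability (2/3)^11 · (1/3)^0 = 2048/177147
P = 1 · 2048/177147 = 2048/177147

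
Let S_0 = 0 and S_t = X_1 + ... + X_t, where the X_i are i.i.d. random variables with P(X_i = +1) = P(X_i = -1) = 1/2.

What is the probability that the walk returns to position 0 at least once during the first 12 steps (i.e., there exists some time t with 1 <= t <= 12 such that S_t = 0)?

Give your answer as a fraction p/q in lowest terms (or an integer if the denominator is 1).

Count via complement. Let g(t,s) = #length-t paths at position s with S_1..S_t all ≠ 0.
g(t,s) = g(t-1,s-1) + g(t-1,s+1) for s ≠ 0; g(t,0) = 0.
t=0: g(0,0)=1
t=1: g(1,-1)=1 g(1,1)=1
t=2: g(2,-2)=1 g(2,2)=1
t=3: g(3,-3)=1 g(3,-1)=1 g(3,1)=1 g(3,3)=1
t=4: g(4,-4)=1 g(4,-2)=2 g(4,2)=2 g(4,4)=1
t=5: g(5,-5)=1 g(5,-3)=3 g(5,-1)=2 g(5,1)=2 g(5,3)=3 g(5,5)=1
t=6: g(6,-6)=1 g(6,-4)=4 g(6,-2)=5 g(6,2)=5 g(6,4)=4 g(6,6)=1
t=7: g(7,-7)=1 g(7,-5)=5 g(7,-3)=9 g(7,-1)=5 g(7,1)=5 g(7,3)=9 g(7,5)=5 g(7,7)=1
t=8: g(8,-8)=1 g(8,-6)=6 g(8,-4)=14 g(8,-2)=14 g(8,2)=14 g(8,4)=14 g(8,6)=6 g(8,8)=1
t=9: g(9,-9)=1 g(9,-7)=7 g(9,-5)=20 g(9,-3)=28 g(9,-1)=14 g(9,1)=14 g(9,3)=28 g(9,5)=20 g(9,7)=7 g(9,9)=1
t=10: g(10,-10)=1 g(10,-8)=8 g(10,-6)=27 g(10,-4)=48 g(10,-2)=42 g(10,2)=42 g(10,4)=48 g(10,6)=27 g(10,8)=8 g(10,10)=1
t=11: g(11,-11)=1 g(11,-9)=9 g(11,-7)=35 g(11,-5)=75 g(11,-3)=90 g(11,-1)=42 g(11,1)=42 g(11,3)=90 g(11,5)=75 g(11,7)=35 g(11,9)=9 g(11,11)=1
t=12: g(12,-12)=1 g(12,-10)=10 g(12,-8)=44 g(12,-6)=110 g(12,-4)=165 g(12,-2)=132 g(12,2)=132 g(12,4)=165 g(12,6)=110 g(12,8)=44 g(12,10)=10 g(12,12)=1
Paths never hitting 0: Σ_s g(12,s) = 924
Paths hitting 0: 2^12 - 924 = 3172
P = 3172/4096 = 793/1024

Answer: 793/1024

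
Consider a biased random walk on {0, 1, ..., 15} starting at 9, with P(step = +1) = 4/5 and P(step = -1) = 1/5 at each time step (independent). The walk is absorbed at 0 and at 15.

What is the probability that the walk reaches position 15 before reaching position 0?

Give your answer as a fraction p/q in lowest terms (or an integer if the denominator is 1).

Biased walk: p = 4/5, q = 1/5, r = q/p = 1/4
Gambler's ruin: P(hit 15 before 0 | start at 9) = (1 - r^a)/(1 - r^N)
r^9 = 1/262144; r^15 = 1/1073741824
P = (1 - 1/262144) / (1 - 1/1073741824) = 262143/262144 / 1073741823/1073741824 = 17043456/17043521

Answer: 17043456/17043521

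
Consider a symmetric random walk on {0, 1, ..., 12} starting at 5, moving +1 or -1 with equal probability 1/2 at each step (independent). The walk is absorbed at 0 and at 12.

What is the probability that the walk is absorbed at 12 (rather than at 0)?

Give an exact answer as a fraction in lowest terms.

Symmetric walk (p = 1/2): the harmonic-function argument gives P(hit 12 before 0 | start at 5) = a/N.
P = 5/12 = 5/12

Answer: 5/12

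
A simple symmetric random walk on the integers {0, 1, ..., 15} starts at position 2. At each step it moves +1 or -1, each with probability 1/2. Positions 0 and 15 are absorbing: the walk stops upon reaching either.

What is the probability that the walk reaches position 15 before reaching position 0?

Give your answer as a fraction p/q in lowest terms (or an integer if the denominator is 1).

Answer: 2/15

Derivation:
Symmetric walk (p = 1/2): the harmonic-function argument gives P(hit 15 before 0 | start at 2) = a/N.
P = 2/15 = 2/15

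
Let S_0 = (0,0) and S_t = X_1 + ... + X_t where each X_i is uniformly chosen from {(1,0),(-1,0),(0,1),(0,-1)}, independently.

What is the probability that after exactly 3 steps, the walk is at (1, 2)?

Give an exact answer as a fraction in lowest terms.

Answer: 3/64

Derivation:
Let h be the number of horizontal steps (so 3-h are vertical). To end at (1,2) need (h+1)/2 right-steps and ((3-h)+2)/2 up-steps.
Sum over h with 1 ≤ h ≤ 1, h ≡ 1 (mod 2), 3-h ≡ 0 (mod 2):
h=1: C(3,1)·C(1,1)·C(2,2) = 3·1·1 = 3
Total favorable: 3
Total paths: 4^3 = 64
P = 3/64 = 3/64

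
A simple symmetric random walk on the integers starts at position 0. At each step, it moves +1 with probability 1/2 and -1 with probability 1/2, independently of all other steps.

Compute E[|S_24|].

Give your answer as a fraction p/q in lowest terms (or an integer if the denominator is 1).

Answer: 2028117/524288

Derivation:
S_24 takes values m ≡ 0 (mod 2) with |m| ≤ 24; P(S_24=m) = C(24,(24+m)/2)/2^24.
Total paths: 2^24 = 16777216
Distribution: P(S=-24)=1/16777216, P(S=-22)=24/16777216, P(S=-20)=276/16777216, P(S=-18)=2024/16777216, P(S=-16)=10626/16777216, P(S=-14)=42504/16777216, P(S=-12)=134596/16777216, P(S=-10)=346104/16777216, P(S=-8)=735471/16777216, P(S=-6)=1307504/16777216, P(S=-4)=1961256/16777216, P(S=-2)=2496144/16777216, P(S=0)=2704156/16777216, P(S=2)=2496144/16777216, P(S=4)=1961256/16777216, P(S=6)=1307504/16777216, P(S=8)=735471/16777216, P(S=10)=346104/16777216, P(S=12)=134596/16777216, P(S=14)=42504/16777216, P(S=16)=10626/16777216, P(S=18)=2024/16777216, P(S=20)=276/16777216, P(S=22)=24/16777216, P(S=24)=1/16777216
E[|S_24|] = Σ_m |m|·P(S_24=m) = 64899744/16777216 = 2028117/524288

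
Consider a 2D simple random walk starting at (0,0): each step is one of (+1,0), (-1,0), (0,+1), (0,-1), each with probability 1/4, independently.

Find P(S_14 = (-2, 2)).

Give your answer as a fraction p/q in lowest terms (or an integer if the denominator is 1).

Let h be the number of horizontal steps (so 14-h are vertical). To end at (-2,2) need (h-2)/2 right-steps and ((14-h)+2)/2 up-steps.
Sum over h with 2 ≤ h ≤ 12, h ≡ 0 (mod 2), 14-h ≡ 0 (mod 2):
h=2: C(14,2)·C(2,0)·C(12,7) = 91·1·792 = 72072
h=4: C(14,4)·C(4,1)·C(10,6) = 1001·4·210 = 840840
h=6: C(14,6)·C(6,2)·C(8,5) = 3003·15·56 = 2522520
h=8: C(14,8)·C(8,3)·C(6,4) = 3003·56·15 = 2522520
h=10: C(14,10)·C(10,4)·C(4,3) = 1001·210·4 = 840840
h=12: C(14,12)·C(12,5)·C(2,2) = 91·792·1 = 72072
Total favorable: 6870864
Total paths: 4^14 = 268435456
P = 6870864/268435456 = 429429/16777216

Answer: 429429/16777216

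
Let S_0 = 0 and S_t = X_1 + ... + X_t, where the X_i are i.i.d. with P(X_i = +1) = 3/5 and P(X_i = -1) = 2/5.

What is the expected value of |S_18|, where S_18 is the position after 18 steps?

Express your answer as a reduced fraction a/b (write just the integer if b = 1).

Answer: 3417710541714/762939453125

Derivation:
S_18 takes values m ≡ 0 (mod 2) with |m| ≤ 18; P(S_18=m) = C(18,(18+m)/2) · (3/5)^((18+m)/2) · (2/5)^((18-m)/2).
Distribution: P(S=-18)=262144/3814697265625, P(S=-16)=7077888/3814697265625, P(S=-14)=90243072/3814697265625, P(S=-12)=721944576/3814697265625, P(S=-10)=812187648/762939453125, P(S=-8)=17055940608/3814697265625, P(S=-6)=55431806976/3814697265625, P(S=-4)=142538932224/3814697265625, P(S=-2)=293986547712/3814697265625, P(S=0)=97995515904/762939453125, P(S=2)=661469732352/3814697265625, P(S=4)=721603344384/3814697265625, P(S=6)=631402926336/3814697265625, P(S=8)=437125102848/3814697265625, P(S=10)=46834832448/762939453125, P(S=12)=93669664896/3814697265625, P(S=14)=26344593252/3814697265625, P(S=16)=4649045868/3814697265625, P(S=18)=387420489/3814697265625
E[|S_18|] = Σ_m |m|·P(S_18=m) = 3417710541714/762939453125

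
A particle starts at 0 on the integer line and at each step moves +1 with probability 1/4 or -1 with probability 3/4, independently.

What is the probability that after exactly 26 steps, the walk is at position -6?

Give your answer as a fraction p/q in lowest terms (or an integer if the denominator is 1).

To reach position -6 after 26 steps: need 10 steps of +1 and 16 steps of -1.
Number of such sequences: C(26,10) = 5311735
Each has probability (1/4)^10 · (3/4)^16 = 43046721/4503599627370496
P = 5311735 · 43046721/4503599627370496 = 228652774570935/4503599627370496

Answer: 228652774570935/4503599627370496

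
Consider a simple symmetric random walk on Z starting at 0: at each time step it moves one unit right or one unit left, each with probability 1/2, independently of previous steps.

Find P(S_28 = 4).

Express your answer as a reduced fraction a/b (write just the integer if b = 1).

To reach position 4 after 28 steps: need 16 steps of +1 and 12 of -1.
Favorable paths: C(28,16) = 30421755
Total paths: 2^28 = 268435456
P = 30421755/268435456 = 30421755/268435456

Answer: 30421755/268435456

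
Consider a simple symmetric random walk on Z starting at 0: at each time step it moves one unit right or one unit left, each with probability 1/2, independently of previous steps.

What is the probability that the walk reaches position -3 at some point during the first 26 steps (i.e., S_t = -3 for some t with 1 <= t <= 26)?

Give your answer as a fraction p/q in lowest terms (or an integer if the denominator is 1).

Answer: 1168527/2097152

Derivation:
Count via complement. Let g(t,s) = #length-t paths at position s with S_1..S_t all ≠ -3.
g(t,s) = g(t-1,s-1) + g(t-1,s+1) for s ≠ -3; g(t,-3) = 0.
t=0: g(0,0)=1
t=1: g(1,-1)=1 g(1,1)=1
t=2: g(2,-2)=1 g(2,0)=2 g(2,2)=1
t=3: g(3,-1)=3 g(3,1)=3 g(3,3)=1
t=4: g(4,-2)=3 g(4,0)=6 g(4,2)=4 g(4,4)=1
t=5: g(5,-1)=9 g(5,1)=10 g(5,3)=5 g(5,5)=1
t=6: g(6,-2)=9 g(6,0)=19 g(6,2)=15 g(6,4)=6 g(6,6)=1
t=7: g(7,-1)=28 g(7,1)=34 g(7,3)=21 g(7,5)=7 g(7,7)=1
t=8: g(8,-2)=28 g(8,0)=62 g(8,2)=55 g(8,4)=28 g(8,6)=8 g(8,8)=1
t=9: g(9,-1)=90 g(9,1)=117 g(9,3)=83 g(9,5)=36 g(9,7)=9 g(9,9)=1
t=10: g(10,-2)=90 g(10,0)=207 g(10,2)=200 g(10,4)=119 g(10,6)=45 g(10,8)=10 g(10,10)=1
t=11: g(11,-1)=297 g(11,1)=407 g(11,3)=319 g(11,5)=164 g(11,7)=55 g(11,9)=11 g(11,11)=1
t=12: g(12,-2)=297 g(12,0)=704 g(12,2)=726 g(12,4)=483 g(12,6)=219 g(12,8)=66 g(12,10)=12 g(12,12)=1
t=13: g(13,-1)=1001 g(13,1)=1430 g(13,3)=1209 g(13,5)=702 g(13,7)=285 g(13,9)=78 g(13,11)=13 g(13,13)=1
t=14: g(14,-2)=1001 g(14,0)=2431 g(14,2)=2639 g(14,4)=1911 g(14,6)=987 g(14,8)=363 g(14,10)=91 g(14,12)=14 g(14,14)=1
t=15: g(15,-1)=3432 g(15,1)=5070 g(15,3)=4550 g(15,5)=2898 g(15,7)=1350 g(15,9)=454 g(15,11)=105 g(15,13)=15 g(15,15)=1
t=16: g(16,-2)=3432 g(16,0)=8502 g(16,2)=9620 g(16,4)=7448 g(16,6)=4248 g(16,8)=1804 g(16,10)=559 g(16,12)=120 g(16,14)=16 g(16,16)=1
t=17: g(17,-1)=11934 g(17,1)=18122 g(17,3)=17068 g(17,5)=11696 g(17,7)=6052 g(17,9)=2363 g(17,11)=679 g(17,13)=136 g(17,15)=17 g(17,17)=1
t=18: g(18,-2)=11934 g(18,0)=30056 g(18,2)=35190 g(18,4)=28764 g(18,6)=17748 g(18,8)=8415 g(18,10)=3042 g(18,12)=815 g(18,14)=153 g(18,16)=18 g(18,18)=1
t=19: g(19,-1)=41990 g(19,1)=65246 g(19,3)=63954 g(19,5)=46512 g(19,7)=26163 g(19,9)=11457 g(19,11)=3857 g(19,13)=968 g(19,15)=171 g(19,17)=19 g(19,19)=1
t=20: g(20,-2)=41990 g(20,0)=107236 g(20,2)=129200 g(20,4)=110466 g(20,6)=72675 g(20,8)=37620 g(20,10)=15314 g(20,12)=4825 g(20,14)=1139 g(20,16)=190 g(20,18)=20 g(20,20)=1
t=21: g(21,-1)=149226 g(21,1)=236436 g(21,3)=239666 g(21,5)=183141 g(21,7)=110295 g(21,9)=52934 g(21,11)=20139 g(21,13)=5964 g(21,15)=1329 g(21,17)=210 g(21,19)=21 g(21,21)=1
t=22: g(22,-2)=149226 g(22,0)=385662 g(22,2)=476102 g(22,4)=422807 g(22,6)=293436 g(22,8)=163229 g(22,10)=73073 g(22,12)=26103 g(22,14)=7293 g(22,16)=1539 g(22,18)=231 g(22,20)=22 g(22,22)=1
t=23: g(23,-1)=534888 g(23,1)=861764 g(23,3)=898909 g(23,5)=716243 g(23,7)=456665 g(23,9)=236302 g(23,11)=99176 g(23,13)=33396 g(23,15)=8832 g(23,17)=1770 g(23,19)=253 g(23,21)=23 g(23,23)=1
t=24: g(24,-2)=534888 g(24,0)=1396652 g(24,2)=1760673 g(24,4)=1615152 g(24,6)=1172908 g(24,8)=692967 g(24,10)=335478 g(24,12)=132572 g(24,14)=42228 g(24,16)=10602 g(24,18)=2023 g(24,20)=276 g(24,22)=24 g(24,24)=1
t=25: g(25,-1)=1931540 g(25,1)=3157325 g(25,3)=3375825 g(25,5)=2788060 g(25,7)=1865875 g(25,9)=1028445 g(25,11)=468050 g(25,13)=174800 g(25,15)=52830 g(25,17)=12625 g(25,19)=2299 g(25,21)=300 g(25,23)=25 g(25,25)=1
t=26: g(26,-2)=1931540 g(26,0)=5088865 g(26,2)=6533150 g(26,4)=6163885 g(26,6)=4653935 g(26,8)=2894320 g(26,10)=1496495 g(26,12)=642850 g(26,14)=227630 g(26,16)=65455 g(26,18)=14924 g(26,20)=2599 g(26,22)=325 g(26,24)=26 g(26,26)=1
Paths never hitting -3: Σ_s g(26,s) = 29716000
Paths hitting -3: 2^26 - 29716000 = 37392864
P = 37392864/67108864 = 1168527/2097152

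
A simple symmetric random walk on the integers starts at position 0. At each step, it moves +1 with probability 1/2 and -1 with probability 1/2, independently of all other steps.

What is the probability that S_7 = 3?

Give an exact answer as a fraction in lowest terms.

Answer: 21/128

Derivation:
To reach position 3 after 7 steps: need 5 steps of +1 and 2 of -1.
Favorable paths: C(7,5) = 21
Total paths: 2^7 = 128
P = 21/128 = 21/128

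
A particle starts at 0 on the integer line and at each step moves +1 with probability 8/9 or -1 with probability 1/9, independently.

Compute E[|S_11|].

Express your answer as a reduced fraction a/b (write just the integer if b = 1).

Answer: 29835742475/3486784401

Derivation:
S_11 takes values m ≡ 1 (mod 2) with |m| ≤ 11; P(S_11=m) = C(11,(11+m)/2) · (8/9)^((11+m)/2) · (1/9)^((11-m)/2).
Distribution: P(S=-11)=1/31381059609, P(S=-9)=88/31381059609, P(S=-7)=3520/31381059609, P(S=-5)=28160/10460353203, P(S=-3)=450560/10460353203, P(S=-1)=5046272/10460353203, P(S=1)=40370176/10460353203, P(S=3)=230686720/10460353203, P(S=5)=922746880/10460353203, P(S=7)=7381975040/31381059609, P(S=9)=11811160064/31381059609, P(S=11)=8589934592/31381059609
E[|S_11|] = Σ_m |m|·P(S_11=m) = 29835742475/3486784401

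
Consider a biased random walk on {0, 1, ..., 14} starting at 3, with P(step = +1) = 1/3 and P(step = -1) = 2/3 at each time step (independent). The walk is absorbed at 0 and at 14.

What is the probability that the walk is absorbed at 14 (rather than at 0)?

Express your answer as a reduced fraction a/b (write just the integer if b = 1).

Answer: 7/16383

Derivation:
Biased walk: p = 1/3, q = 2/3, r = q/p = 2
Gambler's ruin: P(hit 14 before 0 | start at 3) = (1 - r^a)/(1 - r^N)
r^3 = 8; r^14 = 16384
P = (1 - 8) / (1 - 16384) = -7 / -16383 = 7/16383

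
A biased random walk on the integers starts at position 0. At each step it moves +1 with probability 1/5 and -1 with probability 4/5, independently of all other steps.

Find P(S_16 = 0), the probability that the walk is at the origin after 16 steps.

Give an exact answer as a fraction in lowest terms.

Answer: 168689664/30517578125

Derivation:
To be at 0 after 16 steps: need exactly 8 steps of +1 and 8 of -1.
Number of such sequences: C(16,8) = 12870
Each has probability (1/5)^8 · (4/5)^8 = 65536/152587890625
P = 12870 · 65536/152587890625 = 168689664/30517578125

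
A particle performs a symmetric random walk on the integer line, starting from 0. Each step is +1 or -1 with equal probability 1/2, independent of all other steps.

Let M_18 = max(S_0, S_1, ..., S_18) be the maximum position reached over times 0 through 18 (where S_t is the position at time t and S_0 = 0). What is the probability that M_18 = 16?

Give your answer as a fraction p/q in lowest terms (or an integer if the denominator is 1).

Answer: 9/131072

Derivation:
Let M_18 = max(S_0,...,S_18). Use the reflection principle: for j ≥ 1, #{paths with M_18 ≥ j} = #{S_18 ≥ j} + #{S_18 ≥ j+1}.
By reflection, #{M_18 ≥ 16} = #{S_18 ≥ 16} + #{S_18 ≥ 17} = 19 + 1 = 20.
#{M_18 ≥ 17} = #{S_18 ≥ 17} + #{S_18 ≥ 18} = 1 + 1 = 2.
#{M_18 = 16} = 20 - 2 = 18.
P(M_18 = 16) = 18/262144 = 9/131072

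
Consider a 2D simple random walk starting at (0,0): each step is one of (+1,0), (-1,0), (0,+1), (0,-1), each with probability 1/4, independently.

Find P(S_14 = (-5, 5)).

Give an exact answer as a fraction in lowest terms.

Answer: 39039/33554432

Derivation:
Let h be the number of horizontal steps (so 14-h are vertical). To end at (-5,5) need (h-5)/2 right-steps and ((14-h)+5)/2 up-steps.
Sum over h with 5 ≤ h ≤ 9, h ≡ 1 (mod 2), 14-h ≡ 1 (mod 2):
h=5: C(14,5)·C(5,0)·C(9,7) = 2002·1·36 = 72072
h=7: C(14,7)·C(7,1)·C(7,6) = 3432·7·7 = 168168
h=9: C(14,9)·C(9,2)·C(5,5) = 2002·36·1 = 72072
Total favorable: 312312
Total paths: 4^14 = 268435456
P = 312312/268435456 = 39039/33554432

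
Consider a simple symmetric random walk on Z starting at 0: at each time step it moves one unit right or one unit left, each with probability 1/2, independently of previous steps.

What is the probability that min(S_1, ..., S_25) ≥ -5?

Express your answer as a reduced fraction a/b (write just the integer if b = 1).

Let f(t,s) = #length-t paths at position s with S_1..S_t all ≥ -5.
f(t,s) = f(t-1,s-1) + f(t-1,s+1) for s ≥ -5; f(t,s) = 0 for s < -5.
t=0: f(0,0)=1
t=1: f(1,-1)=1 f(1,1)=1
t=2: f(2,-2)=1 f(2,0)=2 f(2,2)=1
t=3: f(3,-3)=1 f(3,-1)=3 f(3,1)=3 f(3,3)=1
t=4: f(4,-4)=1 f(4,-2)=4 f(4,0)=6 f(4,2)=4 f(4,4)=1
t=5: f(5,-5)=1 f(5,-3)=5 f(5,-1)=10 f(5,1)=10 f(5,3)=5 f(5,5)=1
t=6: f(6,-4)=6 f(6,-2)=15 f(6,0)=20 f(6,2)=15 f(6,4)=6 f(6,6)=1
t=7: f(7,-5)=6 f(7,-3)=21 f(7,-1)=35 f(7,1)=35 f(7,3)=21 f(7,5)=7 f(7,7)=1
t=8: f(8,-4)=27 f(8,-2)=56 f(8,0)=70 f(8,2)=56 f(8,4)=28 f(8,6)=8 f(8,8)=1
t=9: f(9,-5)=27 f(9,-3)=83 f(9,-1)=126 f(9,1)=126 f(9,3)=84 f(9,5)=36 f(9,7)=9 f(9,9)=1
t=10: f(10,-4)=110 f(10,-2)=209 f(10,0)=252 f(10,2)=210 f(10,4)=120 f(10,6)=45 f(10,8)=10 f(10,10)=1
t=11: f(11,-5)=110 f(11,-3)=319 f(11,-1)=461 f(11,1)=462 f(11,3)=330 f(11,5)=165 f(11,7)=55 f(11,9)=11 f(11,11)=1
t=12: f(12,-4)=429 f(12,-2)=780 f(12,0)=923 f(12,2)=792 f(12,4)=495 f(12,6)=220 f(12,8)=66 f(12,10)=12 f(12,12)=1
t=13: f(13,-5)=429 f(13,-3)=1209 f(13,-1)=1703 f(13,1)=1715 f(13,3)=1287 f(13,5)=715 f(13,7)=286 f(13,9)=78 f(13,11)=13 f(13,13)=1
t=14: f(14,-4)=1638 f(14,-2)=2912 f(14,0)=3418 f(14,2)=3002 f(14,4)=2002 f(14,6)=1001 f(14,8)=364 f(14,10)=91 f(14,12)=14 f(14,14)=1
t=15: f(15,-5)=1638 f(15,-3)=4550 f(15,-1)=6330 f(15,1)=6420 f(15,3)=5004 f(15,5)=3003 f(15,7)=1365 f(15,9)=455 f(15,11)=105 f(15,13)=15 f(15,15)=1
t=16: f(16,-4)=6188 f(16,-2)=10880 f(16,0)=12750 f(16,2)=11424 f(16,4)=8007 f(16,6)=4368 f(16,8)=1820 f(16,10)=560 f(16,12)=120 f(16,14)=16 f(16,16)=1
t=17: f(17,-5)=6188 f(17,-3)=17068 f(17,-1)=23630 f(17,1)=24174 f(17,3)=19431 f(17,5)=12375 f(17,7)=6188 f(17,9)=2380 f(17,11)=680 f(17,13)=136 f(17,15)=17 f(17,17)=1
t=18: f(18,-4)=23256 f(18,-2)=40698 f(18,0)=47804 f(18,2)=43605 f(18,4)=31806 f(18,6)=18563 f(18,8)=8568 f(18,10)=3060 f(18,12)=816 f(18,14)=153 f(18,16)=18 f(18,18)=1
t=19: f(19,-5)=23256 f(19,-3)=63954 f(19,-1)=88502 f(19,1)=91409 f(19,3)=75411 f(19,5)=50369 f(19,7)=27131 f(19,9)=11628 f(19,11)=3876 f(19,13)=969 f(19,15)=171 f(19,17)=19 f(19,19)=1
t=20: f(20,-4)=87210 f(20,-2)=152456 f(20,0)=179911 f(20,2)=166820 f(20,4)=125780 f(20,6)=77500 f(20,8)=38759 f(20,10)=15504 f(20,12)=4845 f(20,14)=1140 f(20,16)=190 f(20,18)=20 f(20,20)=1
t=21: f(21,-5)=87210 f(21,-3)=239666 f(21,-1)=332367 f(21,1)=346731 f(21,3)=292600 f(21,5)=203280 f(21,7)=116259 f(21,9)=54263 f(21,11)=20349 f(21,13)=5985 f(21,15)=1330 f(21,17)=210 f(21,19)=21 f(21,21)=1
t=22: f(22,-4)=326876 f(22,-2)=572033 f(22,0)=679098 f(22,2)=639331 f(22,4)=495880 f(22,6)=319539 f(22,8)=170522 f(22,10)=74612 f(22,12)=26334 f(22,14)=7315 f(22,16)=1540 f(22,18)=231 f(22,20)=22 f(22,22)=1
t=23: f(23,-5)=326876 f(23,-3)=898909 f(23,-1)=1251131 f(23,1)=1318429 f(23,3)=1135211 f(23,5)=815419 f(23,7)=490061 f(23,9)=245134 f(23,11)=100946 f(23,13)=33649 f(23,15)=8855 f(23,17)=1771 f(23,19)=253 f(23,21)=23 f(23,23)=1
t=24: f(24,-4)=1225785 f(24,-2)=2150040 f(24,0)=2569560 f(24,2)=2453640 f(24,4)=1950630 f(24,6)=1305480 f(24,8)=735195 f(24,10)=346080 f(24,12)=134595 f(24,14)=42504 f(24,16)=10626 f(24,18)=2024 f(24,20)=276 f(24,22)=24 f(24,24)=1
t=25: f(25,-5)=1225785 f(25,-3)=3375825 f(25,-1)=4719600 f(25,1)=5023200 f(25,3)=4404270 f(25,5)=3256110 f(25,7)=2040675 f(25,9)=1081275 f(25,11)=480675 f(25,13)=177099 f(25,15)=53130 f(25,17)=12650 f(25,19)=2300 f(25,21)=300 f(25,23)=25 f(25,25)=1
Σ_s f(25,s) = 25852920
P = 25852920/33554432 = 3231615/4194304

Answer: 3231615/4194304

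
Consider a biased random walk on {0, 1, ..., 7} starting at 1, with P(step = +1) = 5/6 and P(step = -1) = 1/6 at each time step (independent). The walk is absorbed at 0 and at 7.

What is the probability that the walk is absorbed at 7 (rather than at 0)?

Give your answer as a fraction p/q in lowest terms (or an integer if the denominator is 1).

Biased walk: p = 5/6, q = 1/6, r = q/p = 1/5
Gambler's ruin: P(hit 7 before 0 | start at 1) = (1 - r^a)/(1 - r^N)
r^1 = 1/5; r^7 = 1/78125
P = (1 - 1/5) / (1 - 1/78125) = 4/5 / 78124/78125 = 15625/19531

Answer: 15625/19531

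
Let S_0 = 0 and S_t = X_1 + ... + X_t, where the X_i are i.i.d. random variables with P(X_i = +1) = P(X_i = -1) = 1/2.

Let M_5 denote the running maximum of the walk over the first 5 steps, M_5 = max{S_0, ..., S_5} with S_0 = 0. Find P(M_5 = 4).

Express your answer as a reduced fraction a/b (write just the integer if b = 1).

Answer: 1/32

Derivation:
Let M_5 = max(S_0,...,S_5). Use the reflection principle: for j ≥ 1, #{paths with M_5 ≥ j} = #{S_5 ≥ j} + #{S_5 ≥ j+1}.
By reflection, #{M_5 ≥ 4} = #{S_5 ≥ 4} + #{S_5 ≥ 5} = 1 + 1 = 2.
#{M_5 ≥ 5} = #{S_5 ≥ 5} + #{S_5 ≥ 6} = 1 + 0 = 1.
#{M_5 = 4} = 2 - 1 = 1.
P(M_5 = 4) = 1/32 = 1/32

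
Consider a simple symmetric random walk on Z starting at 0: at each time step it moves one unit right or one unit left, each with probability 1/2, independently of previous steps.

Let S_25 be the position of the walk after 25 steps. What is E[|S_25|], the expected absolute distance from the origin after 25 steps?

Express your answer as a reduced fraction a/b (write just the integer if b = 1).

Answer: 16900975/4194304

Derivation:
S_25 takes values m ≡ 1 (mod 2) with |m| ≤ 25; P(S_25=m) = C(25,(25+m)/2)/2^25.
Total paths: 2^25 = 33554432
Distribution: P(S=-25)=1/33554432, P(S=-23)=25/33554432, P(S=-21)=300/33554432, P(S=-19)=2300/33554432, P(S=-17)=12650/33554432, P(S=-15)=53130/33554432, P(S=-13)=177100/33554432, P(S=-11)=480700/33554432, P(S=-9)=1081575/33554432, P(S=-7)=2042975/33554432, P(S=-5)=3268760/33554432, P(S=-3)=4457400/33554432, P(S=-1)=5200300/33554432, P(S=1)=5200300/33554432, P(S=3)=4457400/33554432, P(S=5)=3268760/33554432, P(S=7)=2042975/33554432, P(S=9)=1081575/33554432, P(S=11)=480700/33554432, P(S=13)=177100/33554432, P(S=15)=53130/33554432, P(S=17)=12650/33554432, P(S=19)=2300/33554432, P(S=21)=300/33554432, P(S=23)=25/33554432, P(S=25)=1/33554432
E[|S_25|] = Σ_m |m|·P(S_25=m) = 135207800/33554432 = 16900975/4194304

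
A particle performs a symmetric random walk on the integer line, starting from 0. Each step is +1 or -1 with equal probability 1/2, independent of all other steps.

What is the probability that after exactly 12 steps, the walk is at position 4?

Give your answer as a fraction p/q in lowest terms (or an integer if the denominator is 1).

Answer: 495/4096

Derivation:
To reach position 4 after 12 steps: need 8 steps of +1 and 4 of -1.
Favorable paths: C(12,8) = 495
Total paths: 2^12 = 4096
P = 495/4096 = 495/4096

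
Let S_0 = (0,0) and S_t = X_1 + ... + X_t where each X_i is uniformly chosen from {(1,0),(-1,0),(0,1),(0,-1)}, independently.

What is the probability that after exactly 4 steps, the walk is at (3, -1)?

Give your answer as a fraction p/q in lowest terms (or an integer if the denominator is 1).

Answer: 1/64

Derivation:
Let h be the number of horizontal steps (so 4-h are vertical). To end at (3,-1) need (h+3)/2 right-steps and ((4-h)-1)/2 up-steps.
Sum over h with 3 ≤ h ≤ 3, h ≡ 1 (mod 2), 4-h ≡ 1 (mod 2):
h=3: C(4,3)·C(3,3)·C(1,0) = 4·1·1 = 4
Total favorable: 4
Total paths: 4^4 = 256
P = 4/256 = 1/64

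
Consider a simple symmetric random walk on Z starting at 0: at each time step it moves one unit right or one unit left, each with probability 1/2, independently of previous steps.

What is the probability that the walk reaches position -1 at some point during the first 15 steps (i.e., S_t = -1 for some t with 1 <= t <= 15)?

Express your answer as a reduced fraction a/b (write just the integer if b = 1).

Count via complement. Let g(t,s) = #length-t paths at position s with S_1..S_t all ≠ -1.
g(t,s) = g(t-1,s-1) + g(t-1,s+1) for s ≠ -1; g(t,-1) = 0.
t=0: g(0,0)=1
t=1: g(1,1)=1
t=2: g(2,0)=1 g(2,2)=1
t=3: g(3,1)=2 g(3,3)=1
t=4: g(4,0)=2 g(4,2)=3 g(4,4)=1
t=5: g(5,1)=5 g(5,3)=4 g(5,5)=1
t=6: g(6,0)=5 g(6,2)=9 g(6,4)=5 g(6,6)=1
t=7: g(7,1)=14 g(7,3)=14 g(7,5)=6 g(7,7)=1
t=8: g(8,0)=14 g(8,2)=28 g(8,4)=20 g(8,6)=7 g(8,8)=1
t=9: g(9,1)=42 g(9,3)=48 g(9,5)=27 g(9,7)=8 g(9,9)=1
t=10: g(10,0)=42 g(10,2)=90 g(10,4)=75 g(10,6)=35 g(10,8)=9 g(10,10)=1
t=11: g(11,1)=132 g(11,3)=165 g(11,5)=110 g(11,7)=44 g(11,9)=10 g(11,11)=1
t=12: g(12,0)=132 g(12,2)=297 g(12,4)=275 g(12,6)=154 g(12,8)=54 g(12,10)=11 g(12,12)=1
t=13: g(13,1)=429 g(13,3)=572 g(13,5)=429 g(13,7)=208 g(13,9)=65 g(13,11)=12 g(13,13)=1
t=14: g(14,0)=429 g(14,2)=1001 g(14,4)=1001 g(14,6)=637 g(14,8)=273 g(14,10)=77 g(14,12)=13 g(14,14)=1
t=15: g(15,1)=1430 g(15,3)=2002 g(15,5)=1638 g(15,7)=910 g(15,9)=350 g(15,11)=90 g(15,13)=14 g(15,15)=1
Paths never hitting -1: Σ_s g(15,s) = 6435
Paths hitting -1: 2^15 - 6435 = 26333
P = 26333/32768 = 26333/32768

Answer: 26333/32768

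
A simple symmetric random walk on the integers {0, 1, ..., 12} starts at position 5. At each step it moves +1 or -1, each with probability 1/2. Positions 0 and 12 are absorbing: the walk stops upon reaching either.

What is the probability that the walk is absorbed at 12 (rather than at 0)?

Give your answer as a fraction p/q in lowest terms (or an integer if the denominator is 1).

Symmetric walk (p = 1/2): the harmonic-function argument gives P(hit 12 before 0 | start at 5) = a/N.
P = 5/12 = 5/12

Answer: 5/12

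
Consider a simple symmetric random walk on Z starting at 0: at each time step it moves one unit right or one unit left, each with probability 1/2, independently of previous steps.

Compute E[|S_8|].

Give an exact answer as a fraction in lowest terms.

Answer: 35/16

Derivation:
S_8 takes values m ≡ 0 (mod 2) with |m| ≤ 8; P(S_8=m) = C(8,(8+m)/2)/2^8.
Total paths: 2^8 = 256
Distribution: P(S=-8)=1/256, P(S=-6)=8/256, P(S=-4)=28/256, P(S=-2)=56/256, P(S=0)=70/256, P(S=2)=56/256, P(S=4)=28/256, P(S=6)=8/256, P(S=8)=1/256
E[|S_8|] = Σ_m |m|·P(S_8=m) = 560/256 = 35/16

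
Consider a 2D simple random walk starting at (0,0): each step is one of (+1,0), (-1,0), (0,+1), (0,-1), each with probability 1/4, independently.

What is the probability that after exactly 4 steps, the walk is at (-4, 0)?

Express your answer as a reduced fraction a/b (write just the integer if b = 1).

Let h be the number of horizontal steps (so 4-h are vertical). To end at (-4,0) need (h-4)/2 right-steps and ((4-h)+0)/2 up-steps.
Sum over h with 4 ≤ h ≤ 4, h ≡ 0 (mod 2), 4-h ≡ 0 (mod 2):
h=4: C(4,4)·C(4,0)·C(0,0) = 1·1·1 = 1
Total favorable: 1
Total paths: 4^4 = 256
P = 1/256 = 1/256

Answer: 1/256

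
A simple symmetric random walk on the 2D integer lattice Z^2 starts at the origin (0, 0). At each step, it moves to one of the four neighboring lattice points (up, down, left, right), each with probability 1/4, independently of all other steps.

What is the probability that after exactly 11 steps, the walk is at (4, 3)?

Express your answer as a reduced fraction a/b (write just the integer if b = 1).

Answer: 12705/2097152

Derivation:
Let h be the number of horizontal steps (so 11-h are vertical). To end at (4,3) need (h+4)/2 right-steps and ((11-h)+3)/2 up-steps.
Sum over h with 4 ≤ h ≤ 8, h ≡ 0 (mod 2), 11-h ≡ 1 (mod 2):
h=4: C(11,4)·C(4,4)·C(7,5) = 330·1·21 = 6930
h=6: C(11,6)·C(6,5)·C(5,4) = 462·6·5 = 13860
h=8: C(11,8)·C(8,6)·C(3,3) = 165·28·1 = 4620
Total favorable: 25410
Total paths: 4^11 = 4194304
P = 25410/4194304 = 12705/2097152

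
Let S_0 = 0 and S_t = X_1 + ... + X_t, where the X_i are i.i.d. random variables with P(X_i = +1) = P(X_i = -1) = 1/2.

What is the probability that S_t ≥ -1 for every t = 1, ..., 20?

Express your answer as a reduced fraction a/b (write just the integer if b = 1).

Let f(t,s) = #length-t paths at position s with S_1..S_t all ≥ -1.
f(t,s) = f(t-1,s-1) + f(t-1,s+1) for s ≥ -1; f(t,s) = 0 for s < -1.
t=0: f(0,0)=1
t=1: f(1,-1)=1 f(1,1)=1
t=2: f(2,0)=2 f(2,2)=1
t=3: f(3,-1)=2 f(3,1)=3 f(3,3)=1
t=4: f(4,0)=5 f(4,2)=4 f(4,4)=1
t=5: f(5,-1)=5 f(5,1)=9 f(5,3)=5 f(5,5)=1
t=6: f(6,0)=14 f(6,2)=14 f(6,4)=6 f(6,6)=1
t=7: f(7,-1)=14 f(7,1)=28 f(7,3)=20 f(7,5)=7 f(7,7)=1
t=8: f(8,0)=42 f(8,2)=48 f(8,4)=27 f(8,6)=8 f(8,8)=1
t=9: f(9,-1)=42 f(9,1)=90 f(9,3)=75 f(9,5)=35 f(9,7)=9 f(9,9)=1
t=10: f(10,0)=132 f(10,2)=165 f(10,4)=110 f(10,6)=44 f(10,8)=10 f(10,10)=1
t=11: f(11,-1)=132 f(11,1)=297 f(11,3)=275 f(11,5)=154 f(11,7)=54 f(11,9)=11 f(11,11)=1
t=12: f(12,0)=429 f(12,2)=572 f(12,4)=429 f(12,6)=208 f(12,8)=65 f(12,10)=12 f(12,12)=1
t=13: f(13,-1)=429 f(13,1)=1001 f(13,3)=1001 f(13,5)=637 f(13,7)=273 f(13,9)=77 f(13,11)=13 f(13,13)=1
t=14: f(14,0)=1430 f(14,2)=2002 f(14,4)=1638 f(14,6)=910 f(14,8)=350 f(14,10)=90 f(14,12)=14 f(14,14)=1
t=15: f(15,-1)=1430 f(15,1)=3432 f(15,3)=3640 f(15,5)=2548 f(15,7)=1260 f(15,9)=440 f(15,11)=104 f(15,13)=15 f(15,15)=1
t=16: f(16,0)=4862 f(16,2)=7072 f(16,4)=6188 f(16,6)=3808 f(16,8)=1700 f(16,10)=544 f(16,12)=119 f(16,14)=16 f(16,16)=1
t=17: f(17,-1)=4862 f(17,1)=11934 f(17,3)=13260 f(17,5)=9996 f(17,7)=5508 f(17,9)=2244 f(17,11)=663 f(17,13)=135 f(17,15)=17 f(17,17)=1
t=18: f(18,0)=16796 f(18,2)=25194 f(18,4)=23256 f(18,6)=15504 f(18,8)=7752 f(18,10)=2907 f(18,12)=798 f(18,14)=152 f(18,16)=18 f(18,18)=1
t=19: f(19,-1)=16796 f(19,1)=41990 f(19,3)=48450 f(19,5)=38760 f(19,7)=23256 f(19,9)=10659 f(19,11)=3705 f(19,13)=950 f(19,15)=170 f(19,17)=19 f(19,19)=1
t=20: f(20,0)=58786 f(20,2)=90440 f(20,4)=87210 f(20,6)=62016 f(20,8)=33915 f(20,10)=14364 f(20,12)=4655 f(20,14)=1120 f(20,16)=189 f(20,18)=20 f(20,20)=1
Σ_s f(20,s) = 352716
P = 352716/1048576 = 88179/262144

Answer: 88179/262144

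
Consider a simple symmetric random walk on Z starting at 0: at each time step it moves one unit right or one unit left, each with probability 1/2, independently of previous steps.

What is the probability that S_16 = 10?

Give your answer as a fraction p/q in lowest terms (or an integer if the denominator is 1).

Answer: 35/4096

Derivation:
To reach position 10 after 16 steps: need 13 steps of +1 and 3 of -1.
Favorable paths: C(16,13) = 560
Total paths: 2^16 = 65536
P = 560/65536 = 35/4096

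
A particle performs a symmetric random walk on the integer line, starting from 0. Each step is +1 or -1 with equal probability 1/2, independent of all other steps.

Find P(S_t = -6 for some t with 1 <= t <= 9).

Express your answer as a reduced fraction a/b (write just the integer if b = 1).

Count via complement. Let g(t,s) = #length-t paths at position s with S_1..S_t all ≠ -6.
g(t,s) = g(t-1,s-1) + g(t-1,s+1) for s ≠ -6; g(t,-6) = 0.
t=0: g(0,0)=1
t=1: g(1,-1)=1 g(1,1)=1
t=2: g(2,-2)=1 g(2,0)=2 g(2,2)=1
t=3: g(3,-3)=1 g(3,-1)=3 g(3,1)=3 g(3,3)=1
t=4: g(4,-4)=1 g(4,-2)=4 g(4,0)=6 g(4,2)=4 g(4,4)=1
t=5: g(5,-5)=1 g(5,-3)=5 g(5,-1)=10 g(5,1)=10 g(5,3)=5 g(5,5)=1
t=6: g(6,-4)=6 g(6,-2)=15 g(6,0)=20 g(6,2)=15 g(6,4)=6 g(6,6)=1
t=7: g(7,-5)=6 g(7,-3)=21 g(7,-1)=35 g(7,1)=35 g(7,3)=21 g(7,5)=7 g(7,7)=1
t=8: g(8,-4)=27 g(8,-2)=56 g(8,0)=70 g(8,2)=56 g(8,4)=28 g(8,6)=8 g(8,8)=1
t=9: g(9,-5)=27 g(9,-3)=83 g(9,-1)=126 g(9,1)=126 g(9,3)=84 g(9,5)=36 g(9,7)=9 g(9,9)=1
Paths never hitting -6: Σ_s g(9,s) = 492
Paths hitting -6: 2^9 - 492 = 20
P = 20/512 = 5/128

Answer: 5/128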